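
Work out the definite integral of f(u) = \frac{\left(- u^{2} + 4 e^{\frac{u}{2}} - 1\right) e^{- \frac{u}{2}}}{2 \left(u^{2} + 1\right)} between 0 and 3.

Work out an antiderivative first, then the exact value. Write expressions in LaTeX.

Recover f(u) by differentiating a candidate F(u); any mismatch rules it out.
F(u) = 2 \operatorname{atan}{\left(u \right)} + e^{- \frac{u}{2}} is an antiderivative of f.
Check: d/du[2 \operatorname{atan}{\left(u \right)} + e^{- \frac{u}{2}}] = \frac{- u^{2} + 4 e^{\frac{u}{2}} - 1}{2 u^{2} e^{\frac{u}{2}} + 2 e^{\frac{u}{2}}}, which equals f(u).
F(3) = e^{- \frac{3}{2}} + 2 \operatorname{atan}{\left(3 \right)}; F(0) = 1.
Integral = F(3) - F(0) = -1 + e^{- \frac{3}{2}} + 2 \operatorname{atan}{\left(3 \right)}.

Antiderivative: F(u) = 2 \operatorname{atan}{\left(u \right)} + e^{- \frac{u}{2}}; value = -1 + e^{- \frac{3}{2}} + 2 \operatorname{atan}{\left(3 \right)}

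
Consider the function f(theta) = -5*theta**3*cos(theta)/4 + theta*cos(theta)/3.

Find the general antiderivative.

F(theta) = -5*theta**3*sin(theta)/4 - 15*theta**2*cos(theta)/4 + 47*theta*sin(theta)/6 + 47*cos(theta)/6 + C

The integrand splits into summands that can be handled one at a time.
Check: d/dtheta[-5*theta**3*sin(theta)/4 - 15*theta**2*cos(theta)/4 + 47*theta*sin(theta)/6 + 47*cos(theta)/6] = -5*theta**3*cos(theta)/4 + theta*cos(theta)/3 = f(theta).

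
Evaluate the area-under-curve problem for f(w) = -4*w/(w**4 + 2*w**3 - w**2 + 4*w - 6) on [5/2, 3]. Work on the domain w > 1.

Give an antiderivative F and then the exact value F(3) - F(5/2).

Antiderivative: F(w) = -log(w - 1)/3 - 3*log(w + 3)/11 + 10*log(w**2 + 2)/33 - 8*sqrt(2)*atan(sqrt(2)*w/2)/33; value = -10*log(33/4)/33 - 3*log(6)/11 - 8*sqrt(2)*atan(3*sqrt(2)/2)/33 - log(2)/3 + log(3/2)/3 + 8*sqrt(2)*atan(5*sqrt(2)/4)/33 + 3*log(11/2)/11 + 10*log(11)/33

The denominator factors as (w - 1)*(w + 3)*(w**2 + 2); partial fractions split f into directly integrable pieces: 4*(5*w - 4)/(33*(w**2 + 2)) - 3/(11*(w + 3)) - 1/(3*(w - 1)).
F(w) = -log(w - 1)/3 - 3*log(w + 3)/11 + 10*log(w**2 + 2)/33 - 8*sqrt(2)*atan(sqrt(2)*w/2)/33 is an antiderivative of f.
Check: d/dw[-log(w - 1)/3 - 3*log(w + 3)/11 + 10*log(w**2 + 2)/33 - 8*sqrt(2)*atan(sqrt(2)*w/2)/33] = -4*w/(w**4 + 2*w**3 - w**2 + 4*w - 6) = f(w).
F(3) = -3*log(6)/11 - 8*sqrt(2)*atan(3*sqrt(2)/2)/33 - log(2)/3 + 10*log(11)/33; F(5/2) = -3*log(11/2)/11 - 8*sqrt(2)*atan(5*sqrt(2)/4)/33 - log(3/2)/3 + 10*log(33/4)/33.
Integral = F(3) - F(5/2) = -10*log(33/4)/33 - 3*log(6)/11 - 8*sqrt(2)*atan(3*sqrt(2)/2)/33 - log(2)/3 + log(3/2)/3 + 8*sqrt(2)*atan(5*sqrt(2)/4)/33 + 3*log(11/2)/11 + 10*log(11)/33.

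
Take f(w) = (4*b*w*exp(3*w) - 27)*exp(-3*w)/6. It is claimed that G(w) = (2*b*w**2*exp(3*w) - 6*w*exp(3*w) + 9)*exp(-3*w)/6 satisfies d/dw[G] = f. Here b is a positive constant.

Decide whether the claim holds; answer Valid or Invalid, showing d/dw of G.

Invalid: d/dw[G] - f = -1, which is not 0.

d/dw[G] = (4*b*w*exp(3*w) - 6*exp(3*w) - 27)*exp(-3*w)/6
d/dw[G] - f(w) = -1 != 0.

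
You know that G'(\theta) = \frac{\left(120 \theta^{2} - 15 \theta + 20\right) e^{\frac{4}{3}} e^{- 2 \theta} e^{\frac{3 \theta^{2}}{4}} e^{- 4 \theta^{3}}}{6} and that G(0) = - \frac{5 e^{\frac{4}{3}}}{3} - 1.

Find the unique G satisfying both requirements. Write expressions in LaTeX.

G(\theta) = \frac{\left(- \frac{3 e^{2 \theta} e^{- \frac{3 \theta^{2}}{4}} e^{4 \theta^{3}}}{e^{\frac{4}{3}}} - 5\right) e^{\frac{4}{3}} e^{- 2 \theta} e^{\frac{3 \theta^{2}}{4}} e^{- 4 \theta^{3}}}{3}

G'(\theta) matches the chain-rule pattern g'(h)*h' with inner function h(\theta) = - 4 \theta^{3} + \frac{3 \theta^{2}}{4} - 2 \theta + \frac{4}{3}; substituting u = h(\theta) collapses the integral.
A general antiderivative is - \frac{5 e^{- 4 \theta^{3} + \frac{3 \theta^{2}}{4} - 2 \theta + \frac{4}{3}}}{3} + C.
The condition gives C = - \frac{5 e^{\frac{4}{3}}}{3} - 1 - (- \frac{5 e^{\frac{4}{3}}}{3}) = -1.
So G(\theta) = \frac{\left(- \frac{3 e^{2 \theta} e^{- \frac{3 \theta^{2}}{4}} e^{4 \theta^{3}}}{e^{\frac{4}{3}}} - 5\right) e^{\frac{4}{3}} e^{- 2 \theta} e^{\frac{3 \theta^{2}}{4}} e^{- 4 \theta^{3}}}{3}.
Check: d/d\theta[\frac{\left(- \frac{3 e^{2 \theta} e^{- \frac{3 \theta^{2}}{4}} e^{4 \theta^{3}}}{e^{\frac{4}{3}}} - 5\right) e^{\frac{4}{3}} e^{- 2 \theta} e^{\frac{3 \theta^{2}}{4}} e^{- 4 \theta^{3}}}{3}] = \frac{\left(120 \theta^{2} e^{\frac{4}{3}} e^{\frac{3 \theta^{2}}{2}} - 15 \theta e^{\frac{4}{3}} e^{\frac{3 \theta^{2}}{2}} + 20 e^{\frac{4}{3}} e^{\frac{3 \theta^{2}}{2}}\right) e^{- 2 \theta} e^{- \frac{3 \theta^{2}}{4}} e^{- 4 \theta^{3}}}{6}, which equals G'(\theta).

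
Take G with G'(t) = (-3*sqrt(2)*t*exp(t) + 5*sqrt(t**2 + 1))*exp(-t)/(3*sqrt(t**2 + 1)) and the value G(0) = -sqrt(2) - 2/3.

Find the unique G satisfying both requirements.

G(t) = -(3*sqrt(2)*sqrt(t**2 + 1)*exp(t) - 3*exp(t) + 5)*exp(-t)/3

A first test for any G(t): its t-derivative must equal the given G'(t).
A general antiderivative is -sqrt(2*t**2 + 2) - 5*exp(-t)/3 + C.
The condition gives C = -sqrt(2) - 2/3 - (-5/3 - sqrt(2)) = 1.
So G(t) = -(3*sqrt(2)*sqrt(t**2 + 1)*exp(t) - 3*exp(t) + 5)*exp(-t)/3.
Check: d/dt[-(3*sqrt(2)*sqrt(t**2 + 1)*exp(t) - 3*exp(t) + 5)*exp(-t)/3] = (-3*sqrt(2)*t*exp(t) + 5*sqrt(t**2 + 1))*exp(-t)/(3*sqrt(t**2 + 1)) = G'(t).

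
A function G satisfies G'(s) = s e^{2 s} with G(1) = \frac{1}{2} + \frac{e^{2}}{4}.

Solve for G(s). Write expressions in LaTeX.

G(s) = \frac{s e^{2 s}}{2} - \frac{e^{2 s}}{4} + \frac{1}{2}

Recognize the product-rule pattern: G'(s) = u'v + uv' with u = \frac{s}{2} - \frac{1}{4}, v = e^{2 s}, so integration by parts undoes it.
A general antiderivative is \frac{\left(2 s - 1\right) e^{2 s}}{4} + C.
The condition gives C = \frac{1}{2} + \frac{e^{2}}{4} - (\frac{e^{2}}{4}) = \frac{1}{2}.
So G(s) = \frac{s e^{2 s}}{2} - \frac{e^{2 s}}{4} + \frac{1}{2}.
Check: d/ds[\frac{s e^{2 s}}{2} - \frac{e^{2 s}}{4} + \frac{1}{2}] = s e^{2 s} = G'(s).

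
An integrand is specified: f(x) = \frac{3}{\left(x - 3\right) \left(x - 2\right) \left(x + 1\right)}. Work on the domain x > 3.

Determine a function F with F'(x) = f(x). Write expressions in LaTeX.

The denominator factors as \left(x - 3\right) \left(x - 2\right) \left(x + 1\right); partial fractions split f into directly integrable pieces: \frac{1}{4 \left(x + 1\right)} - \frac{1}{x - 2} + \frac{3}{4 \left(x - 3\right)}.
Check: d/dx[\frac{3 \log{\left(x - 3 \right)}}{4} - \log{\left(x - 2 \right)} + \frac{\log{\left(x + 1 \right)}}{4}] = \frac{3}{x^{3} - 4 x^{2} + x + 6}, which equals f(x).

An antiderivative is F(x) = \frac{3 \log{\left(x - 3 \right)}}{4} - \log{\left(x - 2 \right)} + \frac{\log{\left(x + 1 \right)}}{4}.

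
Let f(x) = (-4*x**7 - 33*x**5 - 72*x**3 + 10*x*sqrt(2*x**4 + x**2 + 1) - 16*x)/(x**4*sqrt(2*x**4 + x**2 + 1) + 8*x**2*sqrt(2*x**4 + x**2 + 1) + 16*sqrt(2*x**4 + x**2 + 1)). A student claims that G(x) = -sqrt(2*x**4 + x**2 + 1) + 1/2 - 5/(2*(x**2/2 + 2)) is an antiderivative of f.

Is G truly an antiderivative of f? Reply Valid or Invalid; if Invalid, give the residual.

d/dx[G] = (-4*x**7 - 33*x**5 - 72*x**3 + 10*x*sqrt(2*x**4 + x**2 + 1) - 16*x)/(x**4*sqrt(2*x**4 + x**2 + 1) + 8*x**2*sqrt(2*x**4 + x**2 + 1) + 16*sqrt(2*x**4 + x**2 + 1))
This equals f(x) exactly, so the claim holds.

Valid: G'(x) = f(x).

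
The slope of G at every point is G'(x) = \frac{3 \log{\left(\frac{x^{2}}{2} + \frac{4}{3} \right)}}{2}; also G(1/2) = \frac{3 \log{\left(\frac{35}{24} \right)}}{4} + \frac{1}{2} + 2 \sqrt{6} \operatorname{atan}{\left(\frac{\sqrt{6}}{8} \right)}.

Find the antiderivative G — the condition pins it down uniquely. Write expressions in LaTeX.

G(x) = \frac{3 x \log{\left(\frac{x^{2}}{2} + \frac{4}{3} \right)}}{2} - 3 x + 2 \sqrt{6} \operatorname{atan}{\left(\frac{\sqrt{6} x}{4} \right)} + 2

Any candidate G(x) must reproduce the stated G'(x) exactly.
A general antiderivative is \frac{3 x \log{\left(\frac{x^{2}}{2} + \frac{4}{3} \right)}}{2} - 3 x + 2 \sqrt{6} \operatorname{atan}{\left(\frac{\sqrt{6} x}{4} \right)} + C.
The condition gives C = \frac{3 \log{\left(\frac{35}{24} \right)}}{4} + \frac{1}{2} + 2 \sqrt{6} \operatorname{atan}{\left(\frac{\sqrt{6}}{8} \right)} - (- \frac{3}{2} + \frac{3 \log{\left(\frac{35}{24} \right)}}{4} + 2 \sqrt{6} \operatorname{atan}{\left(\frac{\sqrt{6}}{8} \right)}) = 2.
So G(x) = \frac{3 x \log{\left(\frac{x^{2}}{2} + \frac{4}{3} \right)}}{2} - 3 x + 2 \sqrt{6} \operatorname{atan}{\left(\frac{\sqrt{6} x}{4} \right)} + 2.
Check: d/dx[\frac{3 x \log{\left(\frac{x^{2}}{2} + \frac{4}{3} \right)}}{2} - 3 x + 2 \sqrt{6} \operatorname{atan}{\left(\frac{\sqrt{6} x}{4} \right)} + 2] = \frac{3 \log{\left(3 x^{2} + 8 \right)}}{2} - \frac{3 \log{\left(6 \right)}}{2}, which equals G'(x).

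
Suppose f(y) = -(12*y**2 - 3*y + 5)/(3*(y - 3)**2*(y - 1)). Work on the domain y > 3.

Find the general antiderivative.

F(y) = (-17*(y - 3)*log(y - 3) - 7*(y - 3)*log(y - 1) + 104)/(6*(y - 3)) + C

Factor the denominator (3*(y - 3)**2*(y - 1)) and decompose: f = -7/(6*(y - 1)) - 17/(6*(y - 3)) - 52/(3*(y - 3)**2); each piece integrates to a log, atan, or power term.
Check: d/dy[(-17*(y - 3)*log(y - 3) - 7*(y - 3)*log(y - 1) + 104)/(6*(y - 3))] = (-12*y**2 + 3*y - 5)/(3*y**3 - 21*y**2 + 45*y - 27), which equals f(y).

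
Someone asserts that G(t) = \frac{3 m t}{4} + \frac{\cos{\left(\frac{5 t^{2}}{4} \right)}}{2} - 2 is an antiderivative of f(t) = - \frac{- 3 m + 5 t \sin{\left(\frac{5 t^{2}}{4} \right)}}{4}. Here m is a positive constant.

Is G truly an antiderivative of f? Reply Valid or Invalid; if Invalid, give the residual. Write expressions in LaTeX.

Valid - the claim checks out under differentiation.

d/dt[G] = \frac{3 m}{4} - \frac{5 t \sin{\left(\frac{5 t^{2}}{4} \right)}}{4}
This equals f(t) exactly, so the claim holds.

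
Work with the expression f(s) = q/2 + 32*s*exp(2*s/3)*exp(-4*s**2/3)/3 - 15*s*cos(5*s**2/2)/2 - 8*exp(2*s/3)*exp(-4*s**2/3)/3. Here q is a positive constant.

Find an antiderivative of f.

An antiderivative is F(s) = (q*s - 8*exp(2*s/3)*exp(-4*s**2/3) - 3*sin(5*s**2/2))/2.

Integrate term by term and add the pieces.
Check: d/ds[(q*s - 8*exp(2*s/3)*exp(-4*s**2/3) - 3*sin(5*s**2/2))/2] = (3*q*exp(4*s**2/3) + 64*s*exp(2*s/3) - 45*s*exp(4*s**2/3)*cos(5*s**2/2) - 16*exp(2*s/3))*exp(-4*s**2/3)/6, which equals f(s).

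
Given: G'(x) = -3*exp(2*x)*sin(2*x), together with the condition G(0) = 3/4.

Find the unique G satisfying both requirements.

G(x) = 3*(-sin(2*x) + cos(2*x))*exp(2*x)/4

A candidate passes only if d/dx[G] lands on the given G'(x) exactly.
A general antiderivative is -3*exp(2*x)*sin(2*x)/4 + 3*exp(2*x)*cos(2*x)/4 + C.
The condition gives C = 3/4 - (3/4) = 0.
So G(x) = 3*(-sin(2*x) + cos(2*x))*exp(2*x)/4.
Check: d/dx[3*(-sin(2*x) + cos(2*x))*exp(2*x)/4] = -3*exp(2*x)*sin(2*x) = G'(x).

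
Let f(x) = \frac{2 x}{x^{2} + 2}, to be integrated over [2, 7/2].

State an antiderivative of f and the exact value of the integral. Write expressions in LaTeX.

Antiderivative: F(x) = \log{\left(\frac{3 x^{2}}{2} + 3 \right)}; value = - \log{\left(9 \right)} + \log{\left(\frac{171}{8} \right)}

The substitution u = \frac{3 x^{2}}{2} + 3 works: f is exactly (dF/du)*(du/dx) for that inner function.
F(x) = \log{\left(\frac{3 x^{2}}{2} + 3 \right)} is an antiderivative of f.
Check: d/dx[\log{\left(\frac{3 x^{2}}{2} + 3 \right)}] = \frac{2 x}{x^{2} + 2} = f(x).
F(7/2) = \log{\left(\frac{171}{8} \right)}; F(2) = \log{\left(9 \right)}.
Integral = F(7/2) - F(2) = - \log{\left(9 \right)} + \log{\left(\frac{171}{8} \right)}.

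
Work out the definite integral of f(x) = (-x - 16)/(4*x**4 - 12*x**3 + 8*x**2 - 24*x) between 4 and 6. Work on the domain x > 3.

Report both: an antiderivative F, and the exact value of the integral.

The denominator factors as 4*x*(x - 3)*(x**2 + 2); partial fractions split f into directly integrable pieces: -(23*x - 19)/(44*(x**2 + 2)) - 19/(132*(x - 3)) + 2/(3*x).
F(x) = (176*log(x) - 38*log(x - 3) - 69*log(x**2 + 2) + 57*sqrt(2)*atan(sqrt(2)*x/2))/264 is an antiderivative of f.
Check: d/dx[(176*log(x) - 38*log(x - 3) - 69*log(x**2 + 2) + 57*sqrt(2)*atan(sqrt(2)*x/2))/264] = (-x - 16)/(4*x**4 - 12*x**3 + 8*x**2 - 24*x) = f(x).
F(6) = -23*log(38)/88 - 19*log(3)/132 + 19*sqrt(2)*atan(3*sqrt(2))/88 + 2*log(6)/3; F(4) = -23*log(18)/88 + 19*sqrt(2)*atan(2*sqrt(2))/88 + 2*log(4)/3.
Integral = F(6) - F(4) = -23*log(38)/88 - 2*log(4)/3 - 19*sqrt(2)*atan(2*sqrt(2))/88 - 19*log(3)/132 + 19*sqrt(2)*atan(3*sqrt(2))/88 + 23*log(18)/88 + 2*log(6)/3.

Antiderivative: F(x) = (176*log(x) - 38*log(x - 3) - 69*log(x**2 + 2) + 57*sqrt(2)*atan(sqrt(2)*x/2))/264; value = -23*log(38)/88 - 2*log(4)/3 - 19*sqrt(2)*atan(2*sqrt(2))/88 - 19*log(3)/132 + 19*sqrt(2)*atan(3*sqrt(2))/88 + 23*log(18)/88 + 2*log(6)/3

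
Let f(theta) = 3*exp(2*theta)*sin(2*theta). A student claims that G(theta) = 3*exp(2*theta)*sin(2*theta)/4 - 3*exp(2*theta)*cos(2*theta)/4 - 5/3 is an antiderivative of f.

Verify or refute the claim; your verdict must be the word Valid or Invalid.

Valid - the claim checks out under differentiation.

d/dtheta[G] = 3*exp(2*theta)*sin(2*theta)
This equals f(theta) exactly, so the claim holds.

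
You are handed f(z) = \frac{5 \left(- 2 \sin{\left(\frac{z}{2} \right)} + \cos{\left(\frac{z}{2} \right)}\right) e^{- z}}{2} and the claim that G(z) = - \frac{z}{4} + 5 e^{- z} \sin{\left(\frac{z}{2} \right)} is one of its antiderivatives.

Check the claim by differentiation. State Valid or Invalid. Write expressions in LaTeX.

d/dz[G] = \frac{\left(- e^{z} - 20 \sin{\left(\frac{z}{2} \right)} + 10 \cos{\left(\frac{z}{2} \right)}\right) e^{- z}}{4}
d/dz[G] - f(z) = - \frac{1}{4} != 0.

Invalid: d/dz[G] - f = - \frac{1}{4}, which is not 0.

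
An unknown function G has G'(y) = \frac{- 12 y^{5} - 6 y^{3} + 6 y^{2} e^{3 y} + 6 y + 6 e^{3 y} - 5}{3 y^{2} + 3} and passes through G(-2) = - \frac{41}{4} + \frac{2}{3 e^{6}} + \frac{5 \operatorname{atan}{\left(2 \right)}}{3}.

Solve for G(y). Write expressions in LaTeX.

G(y) = \frac{- 12 y^{4} + 12 y^{2} + 8 e^{3 y} - 20 \operatorname{atan}{\left(y \right)} + 21}{12}

Whatever form G(y) takes, its d/dy must return the stated G'(y).
A general antiderivative is - y^{4} + y^{2} + \frac{2 e^{3 y}}{3} - \frac{5 \operatorname{atan}{\left(y \right)}}{3} - \frac{1}{4} + C.
The condition gives C = - \frac{41}{4} + \frac{2}{3 e^{6}} + \frac{5 \operatorname{atan}{\left(2 \right)}}{3} - (- \frac{49}{4} + \frac{2}{3 e^{6}} + \frac{5 \operatorname{atan}{\left(2 \right)}}{3}) = 2.
So G(y) = \frac{- 12 y^{4} + 12 y^{2} + 8 e^{3 y} - 20 \operatorname{atan}{\left(y \right)} + 21}{12}.
Check: d/dy[\frac{- 12 y^{4} + 12 y^{2} + 8 e^{3 y} - 20 \operatorname{atan}{\left(y \right)} + 21}{12}] = \frac{- 12 y^{5} - 6 y^{3} + 6 y^{2} e^{3 y} + 6 y + 6 e^{3 y} - 5}{3 y^{2} + 3} = G'(y).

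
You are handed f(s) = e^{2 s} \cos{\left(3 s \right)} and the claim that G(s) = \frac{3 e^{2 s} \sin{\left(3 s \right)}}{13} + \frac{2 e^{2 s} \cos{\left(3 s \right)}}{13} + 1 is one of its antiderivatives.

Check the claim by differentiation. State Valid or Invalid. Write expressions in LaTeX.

d/ds[G] = e^{2 s} \cos{\left(3 s \right)}
This equals f(s) exactly, so the claim holds.

Valid: G'(s) = f(s).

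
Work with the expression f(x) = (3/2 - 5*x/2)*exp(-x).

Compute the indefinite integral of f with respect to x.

Recognize the product-rule pattern: f = u'v + uv' with u = 5*x/2 + 1, v = exp(-x), so integration by parts undoes it.
Check: d/dx[(5*x + 2)*exp(-x)/2] = (3 - 5*x)*exp(-x)/2, which equals f(x).

F(x) = (5*x + 2)*exp(-x)/2 + C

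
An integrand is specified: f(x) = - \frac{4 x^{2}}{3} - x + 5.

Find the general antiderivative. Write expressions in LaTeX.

F(x) = \frac{x \left(- 8 x^{2} - 9 x + 90\right)}{18} + C

The integrand splits into summands that can be handled one at a time.
Check: d/dx[\frac{x \left(- 8 x^{2} - 9 x + 90\right)}{18}] = - \frac{4 x^{2}}{3} - x + 5 = f(x).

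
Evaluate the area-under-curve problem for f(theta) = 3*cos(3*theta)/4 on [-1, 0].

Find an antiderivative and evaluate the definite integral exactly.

Antiderivative: F(theta) = sin(3*theta)/4; value = sin(3)/4

Any candidate F(theta) must reproduce f(theta) exactly when differentiated.
F(theta) = sin(3*theta)/4 is an antiderivative of f.
Check: d/dtheta[sin(3*theta)/4] = 3*cos(3*theta)/4 = f(theta).
F(0) = 0; F(-1) = -sin(3)/4.
Integral = F(0) - F(-1) = sin(3)/4.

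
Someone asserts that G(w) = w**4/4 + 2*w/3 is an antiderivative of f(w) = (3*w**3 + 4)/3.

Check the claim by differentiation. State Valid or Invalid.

Invalid: d/dw[G] - f = -2/3, which is not 0.

d/dw[G] = w**3 + 2/3
d/dw[G] - f(w) = -2/3 != 0.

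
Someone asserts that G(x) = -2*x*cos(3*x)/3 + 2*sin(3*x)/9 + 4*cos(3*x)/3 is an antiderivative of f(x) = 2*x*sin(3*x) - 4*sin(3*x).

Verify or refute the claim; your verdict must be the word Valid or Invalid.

Valid: G'(x) = f(x).

d/dx[G] = 2*x*sin(3*x) - 4*sin(3*x)
This equals f(x) exactly, so the claim holds.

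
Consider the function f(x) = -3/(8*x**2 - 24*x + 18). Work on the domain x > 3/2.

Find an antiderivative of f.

Any candidate F(x) must reproduce f(x) exactly when differentiated.
Check: d/dx[3/(8*x - 12)] = -3/(8*x**2 - 24*x + 18) = f(x).

An antiderivative is F(x) = 3/(8*x - 12).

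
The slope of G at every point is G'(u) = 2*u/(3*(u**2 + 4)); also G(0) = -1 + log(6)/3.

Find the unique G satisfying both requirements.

G'(u) matches the chain-rule pattern g'(h)*h' with inner function h(u) = 3*u**2/2 + 6; substituting w = h(u) collapses the integral.
A general antiderivative is log(3*u**2/2 + 6)/3 + C.
The condition gives C = -1 + log(6)/3 - (log(6)/3) = -1.
So G(u) = log(3*u**2/2 + 6)/3 - 1.
Check: d/du[log(3*u**2/2 + 6)/3 - 1] = 2*u/(3*u**2 + 12), which equals G'(u).

G(u) = log(3*u**2/2 + 6)/3 - 1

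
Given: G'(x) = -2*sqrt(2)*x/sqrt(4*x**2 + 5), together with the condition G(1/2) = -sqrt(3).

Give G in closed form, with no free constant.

G(x) = -sqrt(2*x**2 + 5/2)

The substitution u = 2*x**2 + 5/2 works: G'(x) is exactly (dG/du)*(du/dx) for that inner function.
A general antiderivative is -sqrt(2*x**2 + 5/2) + C.
The condition gives C = -sqrt(3) - (-sqrt(3)) = 0.
So G(x) = -sqrt(2*x**2 + 5/2).
Check: d/dx[-sqrt(2*x**2 + 5/2)] = -2*sqrt(2)*x/sqrt(4*x**2 + 5) = G'(x).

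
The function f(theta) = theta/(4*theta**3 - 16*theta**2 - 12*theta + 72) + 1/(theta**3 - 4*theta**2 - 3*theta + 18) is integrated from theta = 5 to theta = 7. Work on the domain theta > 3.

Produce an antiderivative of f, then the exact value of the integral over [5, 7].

Factor the denominator (4*(theta - 3)**2*(theta + 2)) and decompose: f = 1/(50*(theta + 2)) - 1/(50*(theta - 3)) + 7/(20*(theta - 3)**2); each piece integrates to a log, atan, or power term.
F(theta) = -log(theta - 3)/50 + log(theta + 2)/50 - 7/(20*theta - 60) is an antiderivative of f.
Check: d/dtheta[-log(theta - 3)/50 + log(theta + 2)/50 - 7/(20*theta - 60)] = (theta + 4)/(4*theta**3 - 16*theta**2 - 12*theta + 72), which equals f(theta).
F(7) = -7/80 - log(4)/50 + log(9)/50; F(5) = -7/40 - log(2)/50 + log(7)/50.
Integral = F(7) - F(5) = -log(7)/50 - log(4)/50 + log(2)/50 + log(9)/50 + 7/80.

Antiderivative: F(theta) = -log(theta - 3)/50 + log(theta + 2)/50 - 7/(20*theta - 60); value = -log(7)/50 - log(4)/50 + log(2)/50 + log(9)/50 + 7/80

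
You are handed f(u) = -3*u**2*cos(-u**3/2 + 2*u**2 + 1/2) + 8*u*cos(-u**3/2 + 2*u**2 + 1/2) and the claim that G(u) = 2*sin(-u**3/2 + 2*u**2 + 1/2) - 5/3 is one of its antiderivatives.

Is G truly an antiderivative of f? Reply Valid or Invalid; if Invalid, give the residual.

Valid. The derivative of G reproduces f.

d/du[G] = -3*u**2*cos(-u**3/2 + 2*u**2 + 1/2) + 8*u*cos(-u**3/2 + 2*u**2 + 1/2)
This equals f(u) exactly, so the claim holds.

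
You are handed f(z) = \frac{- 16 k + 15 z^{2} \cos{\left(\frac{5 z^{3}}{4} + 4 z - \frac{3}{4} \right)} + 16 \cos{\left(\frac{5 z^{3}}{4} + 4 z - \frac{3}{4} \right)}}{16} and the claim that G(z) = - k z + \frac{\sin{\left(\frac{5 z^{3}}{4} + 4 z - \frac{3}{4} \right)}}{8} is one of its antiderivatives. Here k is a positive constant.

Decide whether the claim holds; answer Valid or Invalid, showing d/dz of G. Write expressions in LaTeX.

Invalid: d/dz[G] - f = - \frac{15 z^{2} \cos{\left(\frac{5 z^{3}}{4} + 4 z - \frac{3}{4} \right)}}{32} - \frac{\cos{\left(\frac{5 z^{3}}{4} + 4 z - \frac{3}{4} \right)}}{2}, which is not 0.

d/dz[G] = - k + \frac{15 z^{2} \cos{\left(\frac{5 z^{3}}{4} + 4 z - \frac{3}{4} \right)}}{32} + \frac{\cos{\left(\frac{5 z^{3}}{4} + 4 z - \frac{3}{4} \right)}}{2}
d/dz[G] - f(z) = - \frac{15 z^{2} \cos{\left(\frac{5 z^{3}}{4} + 4 z - \frac{3}{4} \right)}}{32} - \frac{\cos{\left(\frac{5 z^{3}}{4} + 4 z - \frac{3}{4} \right)}}{2} != 0.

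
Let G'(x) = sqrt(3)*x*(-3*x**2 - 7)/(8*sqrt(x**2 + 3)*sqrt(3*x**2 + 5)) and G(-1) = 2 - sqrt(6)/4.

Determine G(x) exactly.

G'(x) has the shape u'v + uv' for u = -3*sqrt(x**2 + 3)/16 and v = sqrt(x**2 + 5/3) — it is the derivative of the product u*v.
A general antiderivative is -3*sqrt(x**2 + 5/3)*sqrt(x**2 + 3)/16 + C.
The condition gives C = 2 - sqrt(6)/4 - (-sqrt(6)/4) = 2.
So G(x) = -3*sqrt(x**2 + 5/3)*sqrt(x**2 + 3)/16 + 2.
Check: d/dx[-3*sqrt(x**2 + 5/3)*sqrt(x**2 + 3)/16 + 2] = sqrt(3)*(-9*x**3 - 21*x)/(24*sqrt(x**2 + 3)*sqrt(3*x**2 + 5)), which equals G'(x).

G(x) = -3*sqrt(x**2 + 5/3)*sqrt(x**2 + 3)/16 + 2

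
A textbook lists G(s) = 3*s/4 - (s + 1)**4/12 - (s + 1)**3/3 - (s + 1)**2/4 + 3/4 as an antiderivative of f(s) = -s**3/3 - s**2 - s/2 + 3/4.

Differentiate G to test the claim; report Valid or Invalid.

d/ds[G] = -s**3/3 - 2*s**2 - 7*s/2 - 13/12
d/ds[G] - f(s) = -s**2 - 3*s - 11/6 != 0.

Invalid: d/ds[G] - f = -s**2 - 3*s - 11/6, which is not 0.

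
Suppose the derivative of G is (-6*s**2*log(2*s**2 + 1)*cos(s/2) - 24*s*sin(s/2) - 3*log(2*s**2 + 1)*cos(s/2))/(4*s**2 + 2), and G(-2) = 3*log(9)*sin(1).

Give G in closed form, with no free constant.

G'(s) has the shape u'v + uv' for u = -3*log(2*s**2 + 1) and v = sin(s/2) — it is the derivative of the product u*v.
A general antiderivative is -3*log(2*s**2 + 1)*sin(s/2) + C.
The condition gives C = 3*log(9)*sin(1) - (3*log(9)*sin(1)) = 0.
So G(s) = -3*log(2*s**2 + 1)*sin(s/2).
Check: d/ds[-3*log(2*s**2 + 1)*sin(s/2)] = (-6*s**2*log(2*s**2 + 1)*cos(s/2) - 24*s*sin(s/2) - 3*log(2*s**2 + 1)*cos(s/2))/(4*s**2 + 2) = G'(s).

G(s) = -3*log(2*s**2 + 1)*sin(s/2)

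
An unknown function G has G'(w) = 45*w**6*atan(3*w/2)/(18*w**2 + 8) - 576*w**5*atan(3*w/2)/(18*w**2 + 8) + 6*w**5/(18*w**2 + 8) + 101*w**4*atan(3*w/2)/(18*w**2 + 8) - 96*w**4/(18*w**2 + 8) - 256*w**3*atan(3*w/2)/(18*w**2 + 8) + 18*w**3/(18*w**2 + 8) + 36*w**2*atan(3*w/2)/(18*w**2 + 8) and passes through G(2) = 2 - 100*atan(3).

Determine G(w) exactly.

G(w) = w**5*atan(3*w/2)/2 - 8*w**4*atan(3*w/2) + 3*w**3*atan(3*w/2)/2 + 2

G'(w) has the shape u'v + uv' for u = w**5/2 - 8*w**4 + 3*w**3/2 and v = atan(3*w/2) — it is the derivative of the product u*v.
A general antiderivative is 2*(w**5/4 - 4*w**4 + 3*w**3/4)*atan(3*w/2) + C.
The condition gives C = 2 - 100*atan(3) - (-100*atan(3)) = 2.
So G(w) = w**5*atan(3*w/2)/2 - 8*w**4*atan(3*w/2) + 3*w**3*atan(3*w/2)/2 + 2.
Check: d/dw[w**5*atan(3*w/2)/2 - 8*w**4*atan(3*w/2) + 3*w**3*atan(3*w/2)/2 + 2] = (45*w**6*atan(3*w/2) - 576*w**5*atan(3*w/2) + 6*w**5 + 101*w**4*atan(3*w/2) - 96*w**4 - 256*w**3*atan(3*w/2) + 18*w**3 + 36*w**2*atan(3*w/2))/(18*w**2 + 8), which equals G'(w).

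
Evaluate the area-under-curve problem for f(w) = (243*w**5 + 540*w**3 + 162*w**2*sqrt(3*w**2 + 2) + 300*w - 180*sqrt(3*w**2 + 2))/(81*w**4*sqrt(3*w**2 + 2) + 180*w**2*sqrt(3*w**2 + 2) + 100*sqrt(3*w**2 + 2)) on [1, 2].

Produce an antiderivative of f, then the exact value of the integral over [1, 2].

Antiderivative: F(w) = -3*w/(3*w**2/2 + 5/3) + sqrt(3*w**2 + 2); value = -sqrt(5) + 72/437 + sqrt(14)

An antiderivative F(w) passes only if d/dw[F] lands on f(w) exactly.
F(w) = -3*w/(3*w**2/2 + 5/3) + sqrt(3*w**2 + 2) is an antiderivative of f.
Check: d/dw[-3*w/(3*w**2/2 + 5/3) + sqrt(3*w**2 + 2)] = (243*w**5 + 540*w**3 + 162*w**2*sqrt(3*w**2 + 2) + 300*w - 180*sqrt(3*w**2 + 2))/(81*w**4*sqrt(3*w**2 + 2) + 180*w**2*sqrt(3*w**2 + 2) + 100*sqrt(3*w**2 + 2)) = f(w).
F(2) = -18/23 + sqrt(14); F(1) = -18/19 + sqrt(5).
Integral = F(2) - F(1) = -sqrt(5) + 72/437 + sqrt(14).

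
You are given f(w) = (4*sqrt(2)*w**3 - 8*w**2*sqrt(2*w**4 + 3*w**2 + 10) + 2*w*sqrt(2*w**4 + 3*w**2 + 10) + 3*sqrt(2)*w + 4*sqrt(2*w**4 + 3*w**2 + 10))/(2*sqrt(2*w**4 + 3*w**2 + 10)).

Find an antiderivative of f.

An antiderivative is F(w) = (-8*w**3 + 3*w**2 + 12*w + 3*sqrt(2)*sqrt(2*w**4 + 3*w**2 + 10))/6.

An antiderivative F(w) passes only if d/dw[F] lands on f(w) exactly.
Check: d/dw[(-8*w**3 + 3*w**2 + 12*w + 3*sqrt(2)*sqrt(2*w**4 + 3*w**2 + 10))/6] = (4*sqrt(2)*w**3 - 8*w**2*sqrt(2*w**4 + 3*w**2 + 10) + 2*w*sqrt(2*w**4 + 3*w**2 + 10) + 3*sqrt(2)*w + 4*sqrt(2*w**4 + 3*w**2 + 10))/(2*sqrt(2*w**4 + 3*w**2 + 10)) = f(w).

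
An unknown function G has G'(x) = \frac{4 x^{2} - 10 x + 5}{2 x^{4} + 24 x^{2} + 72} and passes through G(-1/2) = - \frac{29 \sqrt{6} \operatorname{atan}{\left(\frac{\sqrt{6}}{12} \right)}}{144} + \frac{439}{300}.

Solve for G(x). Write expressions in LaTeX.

A candidate passes only if d/dx[G] lands on the given G'(x) exactly.
A general antiderivative is \frac{60 - 19 x}{24 x^{2} + 144} + \frac{29 \sqrt{6} \operatorname{atan}{\left(\frac{\sqrt{6} x}{6} \right)}}{144} + C.
The condition gives C = - \frac{29 \sqrt{6} \operatorname{atan}{\left(\frac{\sqrt{6}}{12} \right)}}{144} + \frac{439}{300} - (- \frac{29 \sqrt{6} \operatorname{atan}{\left(\frac{\sqrt{6}}{12} \right)}}{144} + \frac{139}{300}) = 1.
So G(x) = \frac{144 x^{2} - 114 x + 29 \sqrt{6} \left(x^{2} + 6\right) \operatorname{atan}{\left(\frac{\sqrt{6} x}{6} \right)} + 1224}{144 \left(x^{2} + 6\right)}.
Check: d/dx[\frac{144 x^{2} - 114 x + 29 \sqrt{6} \left(x^{2} + 6\right) \operatorname{atan}{\left(\frac{\sqrt{6} x}{6} \right)} + 1224}{144 \left(x^{2} + 6\right)}] = \frac{4 x^{2} - 10 x + 5}{2 x^{4} + 24 x^{2} + 72} = G'(x).

G(x) = \frac{144 x^{2} - 114 x + 29 \sqrt{6} \left(x^{2} + 6\right) \operatorname{atan}{\left(\frac{\sqrt{6} x}{6} \right)} + 1224}{144 \left(x^{2} + 6\right)}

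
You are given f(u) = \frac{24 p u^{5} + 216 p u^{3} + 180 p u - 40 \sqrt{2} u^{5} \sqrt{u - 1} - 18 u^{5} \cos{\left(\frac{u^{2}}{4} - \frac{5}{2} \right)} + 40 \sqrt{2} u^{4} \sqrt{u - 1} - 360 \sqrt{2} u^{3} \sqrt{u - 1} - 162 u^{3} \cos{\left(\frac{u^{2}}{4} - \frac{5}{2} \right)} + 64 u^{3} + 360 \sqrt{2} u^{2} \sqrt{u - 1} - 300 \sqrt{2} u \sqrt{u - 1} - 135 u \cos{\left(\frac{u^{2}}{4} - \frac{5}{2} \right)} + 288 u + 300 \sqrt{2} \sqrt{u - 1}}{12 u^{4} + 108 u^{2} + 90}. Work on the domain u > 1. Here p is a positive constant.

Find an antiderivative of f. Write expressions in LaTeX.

An antiderivative is F(u) = p u^{2} - \frac{4 \sqrt{2} u^{2} \sqrt{u - 1}}{3} + \frac{8 \sqrt{2} u \sqrt{u - 1}}{3} - \frac{4 \sqrt{2} \sqrt{u - 1}}{3} + \frac{4 \log{\left(\frac{u^{4}}{3} + 3 u^{2} + \frac{5}{2} \right)}}{3} - 3 \sin{\left(\frac{u^{2}}{4} - \frac{5}{2} \right)}.

Whatever form F(u) takes, F'(u) = f(u) is non-negotiable.
Check: d/du[p u^{2} - \frac{4 \sqrt{2} u^{2} \sqrt{u - 1}}{3} + \frac{8 \sqrt{2} u \sqrt{u - 1}}{3} - \frac{4 \sqrt{2} \sqrt{u - 1}}{3} + \frac{4 \log{\left(\frac{u^{4}}{3} + 3 u^{2} + \frac{5}{2} \right)}}{3} - 3 \sin{\left(\frac{u^{2}}{4} - \frac{5}{2} \right)}] = \frac{24 p u^{5} \sqrt{u - 1} + 216 p u^{3} \sqrt{u - 1} + 180 p u \sqrt{u - 1} - 40 \sqrt{2} u^{6} - 18 u^{5} \sqrt{u - 1} \cos{\left(\frac{u^{2}}{4} - \frac{5}{2} \right)} + 80 \sqrt{2} u^{5} - 400 \sqrt{2} u^{4} - 162 u^{3} \sqrt{u - 1} \cos{\left(\frac{u^{2}}{4} - \frac{5}{2} \right)} + 64 u^{3} \sqrt{u - 1} + 720 \sqrt{2} u^{3} - 660 \sqrt{2} u^{2} - 135 u \sqrt{u - 1} \cos{\left(\frac{u^{2}}{4} - \frac{5}{2} \right)} + 288 u \sqrt{u - 1} + 600 \sqrt{2} u - 300 \sqrt{2}}{12 u^{4} \sqrt{u - 1} + 108 u^{2} \sqrt{u - 1} + 90 \sqrt{u - 1}}, which equals f(u).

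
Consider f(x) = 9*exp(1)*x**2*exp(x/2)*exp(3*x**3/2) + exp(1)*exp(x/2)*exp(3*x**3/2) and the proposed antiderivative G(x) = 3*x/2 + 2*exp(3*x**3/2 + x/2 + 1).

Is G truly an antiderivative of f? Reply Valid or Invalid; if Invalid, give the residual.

Invalid: d/dx[G] - f = 3/2, which is not 0.

d/dx[G] = 9*exp(1)*x**2*exp(x/2)*exp(3*x**3/2) + exp(1)*exp(x/2)*exp(3*x**3/2) + 3/2
d/dx[G] - f(x) = 3/2 != 0.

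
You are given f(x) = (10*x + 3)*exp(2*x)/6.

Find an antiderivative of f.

Recognize the product-rule pattern: f = u'v + uv' with u = 5*x/6 - 1/6, v = exp(2*x), so integration by parts undoes it.
Check: d/dx[(5*x - 1)*exp(2*x)/6] = 5*x*exp(2*x)/3 + exp(2*x)/2, which equals f(x).

An antiderivative is F(x) = (5*x - 1)*exp(2*x)/6.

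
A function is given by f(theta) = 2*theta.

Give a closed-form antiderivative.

An antiderivative is F(theta) = theta**2.

Differentiate the proposed F(theta) back; it has to land on f(theta) exactly.
Check: d/dtheta[theta**2] = 2*theta = f(theta).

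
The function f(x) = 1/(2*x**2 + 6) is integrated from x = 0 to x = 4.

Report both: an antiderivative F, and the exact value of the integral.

Antiderivative: F(x) = sqrt(3)*atan(sqrt(3)*x/3)/6; value = sqrt(3)*atan(4*sqrt(3)/3)/6

Any candidate F(x) must reproduce f(x) exactly when differentiated.
F(x) = sqrt(3)*atan(sqrt(3)*x/3)/6 is an antiderivative of f.
Check: d/dx[sqrt(3)*atan(sqrt(3)*x/3)/6] = 1/(2*x**2 + 6) = f(x).
F(4) = sqrt(3)*atan(4*sqrt(3)/3)/6; F(0) = 0.
Integral = F(4) - F(0) = sqrt(3)*atan(4*sqrt(3)/3)/6.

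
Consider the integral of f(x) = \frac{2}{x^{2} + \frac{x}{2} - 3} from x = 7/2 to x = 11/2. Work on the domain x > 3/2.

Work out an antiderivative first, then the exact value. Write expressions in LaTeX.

Antiderivative: F(x) = \frac{4 \log{\left(x - \frac{3}{2} \right)}}{7} - \frac{4 \log{\left(x + 2 \right)}}{7}; value = - \frac{4 \log{\left(\frac{15}{2} \right)}}{7} - \frac{4 \log{\left(2 \right)}}{7} + \frac{4 \log{\left(4 \right)}}{7} + \frac{4 \log{\left(\frac{11}{2} \right)}}{7}

The denominator factors as \left(x + 2\right) \left(2 x - 3\right); partial fractions split f into directly integrable pieces: \frac{8}{7 \left(2 x - 3\right)} - \frac{4}{7 \left(x + 2\right)}.
F(x) = \frac{4 \log{\left(x - \frac{3}{2} \right)}}{7} - \frac{4 \log{\left(x + 2 \right)}}{7} is an antiderivative of f.
Check: d/dx[\frac{4 \log{\left(x - \frac{3}{2} \right)}}{7} - \frac{4 \log{\left(x + 2 \right)}}{7}] = \frac{4}{2 x^{2} + x - 6}, which equals f(x).
F(11/2) = - \frac{4 \log{\left(\frac{15}{2} \right)}}{7} + \frac{4 \log{\left(4 \right)}}{7}; F(7/2) = - \frac{4 \log{\left(\frac{11}{2} \right)}}{7} + \frac{4 \log{\left(2 \right)}}{7}.
Integral = F(11/2) - F(7/2) = - \frac{4 \log{\left(\frac{15}{2} \right)}}{7} - \frac{4 \log{\left(2 \right)}}{7} + \frac{4 \log{\left(4 \right)}}{7} + \frac{4 \log{\left(\frac{11}{2} \right)}}{7}.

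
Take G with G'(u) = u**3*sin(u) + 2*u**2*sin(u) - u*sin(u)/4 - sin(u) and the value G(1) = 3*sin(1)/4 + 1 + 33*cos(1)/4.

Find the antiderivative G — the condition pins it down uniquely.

G(u) = -u**3*cos(u) + 3*u**2*sin(u) - 2*u**2*cos(u) + 4*u*sin(u) + 25*u*cos(u)/4 - 25*sin(u)/4 + 5*cos(u) + 1

The integrand splits into summands that can be handled one at a time.
A general antiderivative is -u**3*cos(u) + 3*u**2*sin(u) - 2*u**2*cos(u) + 4*u*sin(u) + 25*u*cos(u)/4 - 25*sin(u)/4 + 5*cos(u) + C.
The condition gives C = 3*sin(1)/4 + 1 + 33*cos(1)/4 - (3*sin(1)/4 + 33*cos(1)/4) = 1.
So G(u) = -u**3*cos(u) + 3*u**2*sin(u) - 2*u**2*cos(u) + 4*u*sin(u) + 25*u*cos(u)/4 - 25*sin(u)/4 + 5*cos(u) + 1.
Check: d/du[-u**3*cos(u) + 3*u**2*sin(u) - 2*u**2*cos(u) + 4*u*sin(u) + 25*u*cos(u)/4 - 25*sin(u)/4 + 5*cos(u) + 1] = u**3*sin(u) + 2*u**2*sin(u) - u*sin(u)/4 - sin(u) = G'(u).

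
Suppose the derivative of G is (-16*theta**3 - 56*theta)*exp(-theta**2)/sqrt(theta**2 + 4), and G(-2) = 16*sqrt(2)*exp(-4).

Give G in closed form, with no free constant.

G(theta) = 8*sqrt(theta**2 + 4)*exp(-theta**2)

Recognize the product-rule pattern: G'(theta) = u'v + uv' with u = 8*sqrt(theta**2 + 4), v = exp(-theta**2), so integration by parts undoes it.
A general antiderivative is 8*sqrt(theta**2 + 4)*exp(-theta**2) + C.
The condition gives C = 16*sqrt(2)*exp(-4) - (16*sqrt(2)*exp(-4)) = 0.
So G(theta) = 8*sqrt(theta**2 + 4)*exp(-theta**2).
Check: d/dtheta[8*sqrt(theta**2 + 4)*exp(-theta**2)] = (-16*theta**3 - 56*theta)*exp(-theta**2)/sqrt(theta**2 + 4) = G'(theta).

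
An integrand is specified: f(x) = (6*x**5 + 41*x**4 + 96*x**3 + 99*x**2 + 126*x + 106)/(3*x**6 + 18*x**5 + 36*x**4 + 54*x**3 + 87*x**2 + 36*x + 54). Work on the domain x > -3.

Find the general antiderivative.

F(x) = (3*(x + 3)*log(2*x**2 + 4) + 6*(x + 3)*atan(x) + 1)/(3*(x + 3)) + C

For F(x) to be correct the identity F'(x) - f(x) = 0 must hold.
Check: d/dx[(3*(x + 3)*log(2*x**2 + 4) + 6*(x + 3)*atan(x) + 1)/(3*(x + 3))] = (6*x**5 + 41*x**4 + 96*x**3 + 99*x**2 + 126*x + 106)/(3*x**6 + 18*x**5 + 36*x**4 + 54*x**3 + 87*x**2 + 36*x + 54) = f(x).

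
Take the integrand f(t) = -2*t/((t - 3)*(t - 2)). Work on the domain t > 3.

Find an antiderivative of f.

The denominator factors as (t - 3)*(t - 2); partial fractions split f into directly integrable pieces: 4/(t - 2) - 6/(t - 3).
Check: d/dt[2*(-3*log(t - 3) + 2*log(t - 2))] = -2*t/(t**2 - 5*t + 6), which equals f(t).

An antiderivative is F(t) = 2*(-3*log(t - 3) + 2*log(t - 2)).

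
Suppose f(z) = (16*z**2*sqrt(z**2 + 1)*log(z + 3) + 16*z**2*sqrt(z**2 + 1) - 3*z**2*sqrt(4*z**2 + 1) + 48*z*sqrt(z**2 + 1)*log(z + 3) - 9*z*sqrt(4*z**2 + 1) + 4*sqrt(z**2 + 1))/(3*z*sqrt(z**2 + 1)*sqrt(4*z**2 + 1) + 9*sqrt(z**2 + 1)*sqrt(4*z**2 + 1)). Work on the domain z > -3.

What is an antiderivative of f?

A candidate is checked by its d/dz: the result must match f(z).
Check: d/dz[-sqrt(z**2 + 1) + 4*sqrt(4*z**2 + 1)*log(z + 3)/3] = (16*z**2*sqrt(z**2 + 1)*log(z + 3) + 16*z**2*sqrt(z**2 + 1) - 3*z**2*sqrt(4*z**2 + 1) + 48*z*sqrt(z**2 + 1)*log(z + 3) - 9*z*sqrt(4*z**2 + 1) + 4*sqrt(z**2 + 1))/(3*z*sqrt(z**2 + 1)*sqrt(4*z**2 + 1) + 9*sqrt(z**2 + 1)*sqrt(4*z**2 + 1)) = f(z).

An antiderivative is F(z) = -sqrt(z**2 + 1) + 4*sqrt(4*z**2 + 1)*log(z + 3)/3.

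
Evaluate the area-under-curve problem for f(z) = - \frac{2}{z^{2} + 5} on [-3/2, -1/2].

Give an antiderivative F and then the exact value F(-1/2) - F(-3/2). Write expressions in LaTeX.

Antiderivative: F(z) = - \frac{2 \sqrt{5} \operatorname{atan}{\left(\frac{\sqrt{5} z}{5} \right)}}{5}; value = - \frac{2 \sqrt{5} \operatorname{atan}{\left(\frac{3 \sqrt{5}}{10} \right)}}{5} + \frac{2 \sqrt{5} \operatorname{atan}{\left(\frac{\sqrt{5}}{10} \right)}}{5}

Since d/dz undoes antidifferentiation here, F'(z) = f(z) is required of F(z).
F(z) = - \frac{2 \sqrt{5} \operatorname{atan}{\left(\frac{\sqrt{5} z}{5} \right)}}{5} is an antiderivative of f.
Check: d/dz[- \frac{2 \sqrt{5} \operatorname{atan}{\left(\frac{\sqrt{5} z}{5} \right)}}{5}] = - \frac{2}{z^{2} + 5} = f(z).
F(-1/2) = \frac{2 \sqrt{5} \operatorname{atan}{\left(\frac{\sqrt{5}}{10} \right)}}{5}; F(-3/2) = \frac{2 \sqrt{5} \operatorname{atan}{\left(\frac{3 \sqrt{5}}{10} \right)}}{5}.
Integral = F(-1/2) - F(-3/2) = - \frac{2 \sqrt{5} \operatorname{atan}{\left(\frac{3 \sqrt{5}}{10} \right)}}{5} + \frac{2 \sqrt{5} \operatorname{atan}{\left(\frac{\sqrt{5}}{10} \right)}}{5}.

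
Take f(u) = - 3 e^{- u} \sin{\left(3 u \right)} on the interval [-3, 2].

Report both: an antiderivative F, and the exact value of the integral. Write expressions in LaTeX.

A first test for any F(u): its u-derivative must equal f(u) identically.
F(u) = \frac{3 \left(\sin{\left(3 u \right)} + 3 \cos{\left(3 u \right)}\right) e^{- u}}{10} is an antiderivative of f.
Check: d/du[\frac{3 \left(\sin{\left(3 u \right)} + 3 \cos{\left(3 u \right)}\right) e^{- u}}{10}] = - 3 e^{- u} \sin{\left(3 u \right)} = f(u).
F(2) = \frac{3 \sin{\left(6 \right)}}{10 e^{2}} + \frac{9 \cos{\left(6 \right)}}{10 e^{2}}; F(-3) = \frac{9 e^{3} \cos{\left(9 \right)}}{10} - \frac{3 e^{3} \sin{\left(9 \right)}}{10}.
Integral = F(2) - F(-3) = \frac{3 \sin{\left(6 \right)}}{10 e^{2}} + \frac{9 \cos{\left(6 \right)}}{10 e^{2}} + \frac{3 e^{3} \sin{\left(9 \right)}}{10} - \frac{9 e^{3} \cos{\left(9 \right)}}{10}.

Antiderivative: F(u) = \frac{3 \left(\sin{\left(3 u \right)} + 3 \cos{\left(3 u \right)}\right) e^{- u}}{10}; value = \frac{3 \sin{\left(6 \right)}}{10 e^{2}} + \frac{9 \cos{\left(6 \right)}}{10 e^{2}} + \frac{3 e^{3} \sin{\left(9 \right)}}{10} - \frac{9 e^{3} \cos{\left(9 \right)}}{10}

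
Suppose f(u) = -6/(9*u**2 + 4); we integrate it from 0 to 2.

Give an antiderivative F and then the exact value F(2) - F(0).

An antiderivative F(u) passes only if d/du[F] lands on f(u) exactly.
F(u) = -atan(3*u/2) is an antiderivative of f.
Check: d/du[-atan(3*u/2)] = -6/(9*u**2 + 4) = f(u).
F(2) = -atan(3); F(0) = 0.
Integral = F(2) - F(0) = -atan(3).

Antiderivative: F(u) = -atan(3*u/2); value = -atan(3)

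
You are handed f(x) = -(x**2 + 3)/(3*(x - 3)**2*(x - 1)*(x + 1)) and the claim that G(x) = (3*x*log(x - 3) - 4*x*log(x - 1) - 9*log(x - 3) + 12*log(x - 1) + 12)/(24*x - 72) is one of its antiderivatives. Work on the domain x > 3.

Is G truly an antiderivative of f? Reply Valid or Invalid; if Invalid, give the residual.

d/dx[G] = (-x**2 - 15)/(24*x**3 - 168*x**2 + 360*x - 216)
d/dx[G] - f(x) = -1/(24*x + 24) != 0.

Invalid: d/dx[G] - f = -1/(24*x + 24), which is not 0.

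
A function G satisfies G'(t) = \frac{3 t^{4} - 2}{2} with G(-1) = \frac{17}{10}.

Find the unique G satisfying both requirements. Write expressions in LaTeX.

G(t) = \frac{3 t^{5}}{10} - t + 1

A first test for any G(t): its t-derivative must equal the given G'(t).
A general antiderivative is \frac{3 t^{5}}{10} - t + C.
The condition gives C = \frac{17}{10} - (\frac{7}{10}) = 1.
So G(t) = \frac{3 t^{5}}{10} - t + 1.
Check: d/dt[\frac{3 t^{5}}{10} - t + 1] = \frac{3 t^{4}}{2} - 1, which equals G'(t).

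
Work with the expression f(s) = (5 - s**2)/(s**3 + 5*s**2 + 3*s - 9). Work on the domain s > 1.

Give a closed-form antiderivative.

Factor the denominator ((s - 1)*(s + 3)**2) and decompose: f = -5/(4*(s + 3)) + (s + 3)**(-2) + 1/(4*(s - 1)); each piece integrates to a log, atan, or power term.
Check: d/ds[log(s - 1)/4 - 5*log(s + 3)/4 - 1/(s + 3)] = (5 - s**2)/(s**3 + 5*s**2 + 3*s - 9) = f(s).

An antiderivative is F(s) = log(s - 1)/4 - 5*log(s + 3)/4 - 1/(s + 3).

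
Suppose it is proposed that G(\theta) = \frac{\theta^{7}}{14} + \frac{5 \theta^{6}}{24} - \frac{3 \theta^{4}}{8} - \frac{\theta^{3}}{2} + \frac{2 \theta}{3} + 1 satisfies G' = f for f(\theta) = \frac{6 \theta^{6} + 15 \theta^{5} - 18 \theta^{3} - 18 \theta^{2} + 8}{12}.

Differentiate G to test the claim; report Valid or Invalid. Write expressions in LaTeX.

d/d\theta[G] = \frac{\theta^{6}}{2} + \frac{5 \theta^{5}}{4} - \frac{3 \theta^{3}}{2} - \frac{3 \theta^{2}}{2} + \frac{2}{3}
This equals f(\theta) exactly, so the claim holds.

Valid - differentiating G returns exactly f.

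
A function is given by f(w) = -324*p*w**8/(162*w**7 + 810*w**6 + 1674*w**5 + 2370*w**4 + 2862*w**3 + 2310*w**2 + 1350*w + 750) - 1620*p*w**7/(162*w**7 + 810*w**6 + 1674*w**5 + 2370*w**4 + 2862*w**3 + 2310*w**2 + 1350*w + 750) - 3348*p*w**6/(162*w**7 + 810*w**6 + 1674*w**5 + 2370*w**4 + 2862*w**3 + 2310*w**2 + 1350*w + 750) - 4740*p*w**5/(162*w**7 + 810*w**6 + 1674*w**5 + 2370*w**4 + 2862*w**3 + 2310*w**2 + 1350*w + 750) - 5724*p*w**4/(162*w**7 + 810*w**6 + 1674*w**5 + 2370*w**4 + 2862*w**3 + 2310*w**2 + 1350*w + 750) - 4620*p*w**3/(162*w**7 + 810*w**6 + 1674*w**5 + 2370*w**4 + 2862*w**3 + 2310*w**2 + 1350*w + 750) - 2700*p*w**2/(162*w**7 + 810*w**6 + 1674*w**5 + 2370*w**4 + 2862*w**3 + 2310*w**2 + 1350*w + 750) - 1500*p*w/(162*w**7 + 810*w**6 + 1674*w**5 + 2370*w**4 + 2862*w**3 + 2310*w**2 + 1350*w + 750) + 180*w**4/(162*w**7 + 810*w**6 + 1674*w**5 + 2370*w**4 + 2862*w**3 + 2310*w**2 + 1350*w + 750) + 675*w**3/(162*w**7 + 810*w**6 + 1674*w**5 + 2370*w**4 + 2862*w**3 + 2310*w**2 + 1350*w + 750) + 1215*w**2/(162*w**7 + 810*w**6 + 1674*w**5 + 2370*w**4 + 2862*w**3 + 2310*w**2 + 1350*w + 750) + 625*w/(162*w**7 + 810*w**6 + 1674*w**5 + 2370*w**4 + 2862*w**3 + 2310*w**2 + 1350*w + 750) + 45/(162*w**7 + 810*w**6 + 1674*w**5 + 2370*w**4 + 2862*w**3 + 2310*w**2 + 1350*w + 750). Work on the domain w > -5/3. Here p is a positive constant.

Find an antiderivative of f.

The integrand splits into summands that can be handled one at a time.
Check: d/dw[-p*w**2 - 5/(3*(4*w**2 + 4)) - 5/(4*(3*w + 5)**2)] = (-324*p*w**8 - 1620*p*w**7 - 3348*p*w**6 - 4740*p*w**5 - 5724*p*w**4 - 4620*p*w**3 - 2700*p*w**2 - 1500*p*w + 180*w**4 + 675*w**3 + 1215*w**2 + 625*w + 45)/(162*w**7 + 810*w**6 + 1674*w**5 + 2370*w**4 + 2862*w**3 + 2310*w**2 + 1350*w + 750), which equals f(w).

An antiderivative is F(w) = -p*w**2 - 5/(3*(4*w**2 + 4)) - 5/(4*(3*w + 5)**2).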